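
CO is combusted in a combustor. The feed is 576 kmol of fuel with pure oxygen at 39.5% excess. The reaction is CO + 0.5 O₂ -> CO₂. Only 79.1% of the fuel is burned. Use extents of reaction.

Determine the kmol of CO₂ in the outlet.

456 kmol

Stoichiometric O₂ = 0.5 × 576 = 288 kmol; O₂ fed = 288 × 1.395 = 401.8 kmol.
Fuel reacted = 0.791 × 576 → ξ = 455.6 kmol.
Outlet (n = n₀ + ν ξ):
  CO: 576 − 1(455.6) = 120.4
  O₂: 401.8 − 0.5(455.6) = 174
  CO₂: 0 + 1(455.6) = 455.6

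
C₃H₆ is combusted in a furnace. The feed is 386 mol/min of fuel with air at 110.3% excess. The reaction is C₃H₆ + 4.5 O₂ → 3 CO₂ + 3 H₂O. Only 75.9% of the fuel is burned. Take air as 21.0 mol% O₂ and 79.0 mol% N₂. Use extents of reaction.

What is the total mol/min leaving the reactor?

17900 mol/min

Stoichiometric O₂ = 4.5 × 386 = 1737 mol/min; O₂ fed = 1737 × 2.103 = 3653 mol/min.
N₂ fed = 3653 × 79/21 = 13740 mol/min.
Fuel reacted = 0.759 × 386 → ξ = 293 mol/min.
Outlet (n = n₀ + ν ξ):
  C₃H₆: 386 − 1(293) = 93.03
  O₂: 3653 − 4.5(293) = 2335
  N₂: 13740 (inert)
  CO₂: 0 + 3(293) = 878.9
  H₂O: 0 + 3(293) = 878.9
Total out = 93.03 + 2335 + 13740 + 878.9 + 878.9 = 17930 mol/min.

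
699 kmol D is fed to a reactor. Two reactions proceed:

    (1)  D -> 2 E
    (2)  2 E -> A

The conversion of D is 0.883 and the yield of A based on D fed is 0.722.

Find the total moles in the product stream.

812 kmol

Conversion of D: D consumed = 1ξ₁ = 0.883 × 699 → ξ₁ = 617.2 kmol.
Yield of A: 1ξ₂ / 699 = 0.722 → ξ₂ = 504.7 kmol.
Outlet amounts (n = n₀ + Σ ν·ξ):
  D: 699 − 1(617.2) = 81.78
  E: 0 + 2(617.2) − 2(504.7) = 225.1
  A: 0 + 1(504.7) = 504.7
Total out = 81.78 + 225.1 + 504.7 = 811.5 kmol.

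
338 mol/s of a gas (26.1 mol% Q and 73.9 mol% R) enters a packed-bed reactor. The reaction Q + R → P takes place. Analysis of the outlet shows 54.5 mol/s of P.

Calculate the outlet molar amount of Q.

For P: n = n₀ + 1ξ → 54.5 = 0 + 1ξ, giving ξ = 54.5 mol/s.
Outlet amounts (n = n₀ + ν ξ):
  Q: 88.22 − 1(54.5) = 33.72
  R: 249.8 − 1(54.5) = 195.3
  P: 0 + 1(54.5) = 54.5

33.7 mol/s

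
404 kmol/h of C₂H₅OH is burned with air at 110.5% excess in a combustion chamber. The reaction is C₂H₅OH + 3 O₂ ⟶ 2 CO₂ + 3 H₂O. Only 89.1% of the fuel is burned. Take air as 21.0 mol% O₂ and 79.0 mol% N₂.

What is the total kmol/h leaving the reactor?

Stoichiometric O₂ = 3 × 404 = 1212 kmol/h; O₂ fed = 1212 × 2.105 = 2551 kmol/h.
N₂ fed = 2551 × 79/21 = 9598 kmol/h.
Fuel reacted = 0.891 × 404 → ξ = 360 kmol/h.
Outlet (n = n₀ + ν ξ):
  C₂H₅OH: 404 − 1(360) = 44.04
  O₂: 2551 − 3(360) = 1471
  N₂: 9598 (inert)
  CO₂: 0 + 2(360) = 719.9
  H₂O: 0 + 3(360) = 1080
Total out = 44.04 + 1471 + 9598 + 719.9 + 1080 = 12910 kmol/h.

12900 kmol/h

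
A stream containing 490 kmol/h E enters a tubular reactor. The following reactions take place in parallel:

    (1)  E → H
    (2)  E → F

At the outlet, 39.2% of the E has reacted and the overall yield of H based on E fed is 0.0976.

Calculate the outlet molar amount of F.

Yield of H: 1ξ₁ / 490 = 0.0976 → ξ₁ = 47.82 kmol/h.
Conversion of E: 1ξ₁ + 1ξ₂ = 0.392 × 490 = 192.1 → ξ₂ = 144.3 kmol/h.
Outlet amounts (n = n₀ + Σ ν·ξ):
  E: 490 − 1(47.82) − 1(144.3) = 297.9
  H: 0 + 1(47.82) = 47.82
  F: 0 + 1(144.3) = 144.3

144 kmol/h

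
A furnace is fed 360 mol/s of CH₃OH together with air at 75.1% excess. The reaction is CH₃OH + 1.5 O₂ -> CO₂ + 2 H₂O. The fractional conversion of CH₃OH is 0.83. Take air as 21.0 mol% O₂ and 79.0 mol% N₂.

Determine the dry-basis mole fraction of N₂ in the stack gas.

Stoichiometric O₂ = 1.5 × 360 = 540 mol/s; O₂ fed = 540 × 1.751 = 945.5 mol/s.
N₂ fed = 945.5 × 79/21 = 3557 mol/s.
Fuel reacted = 0.83 × 360 → ξ = 298.8 mol/s.
Outlet (n = n₀ + ν ξ):
  CH₃OH: 360 − 1(298.8) = 61.2
  O₂: 945.5 − 1.5(298.8) = 497.3
  N₂: 3557 (inert)
  CO₂: 0 + 1(298.8) = 298.8
  H₂O: 0 + 2(298.8) = 597.6
Dry total = 4414 mol/s; y_N₂ (dry) = 3557 / 4414 = 0.8058.

0.806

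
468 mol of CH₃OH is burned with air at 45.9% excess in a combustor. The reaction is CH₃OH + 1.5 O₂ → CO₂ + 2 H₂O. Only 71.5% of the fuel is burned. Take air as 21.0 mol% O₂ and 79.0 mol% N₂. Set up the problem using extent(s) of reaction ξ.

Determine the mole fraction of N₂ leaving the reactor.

0.699

Stoichiometric O₂ = 1.5 × 468 = 702 mol; O₂ fed = 702 × 1.459 = 1024 mol.
N₂ fed = 1024 × 79/21 = 3853 mol.
Fuel reacted = 0.715 × 468 → ξ = 334.6 mol.
Outlet (n = n₀ + ν ξ):
  CH₃OH: 468 − 1(334.6) = 133.4
  O₂: 1024 − 1.5(334.6) = 522.3
  N₂: 3853 (inert)
  CO₂: 0 + 1(334.6) = 334.6
  H₂O: 0 + 2(334.6) = 669.2
Total out = 5513 mol; y_N₂ = 3853 / 5513 = 0.699.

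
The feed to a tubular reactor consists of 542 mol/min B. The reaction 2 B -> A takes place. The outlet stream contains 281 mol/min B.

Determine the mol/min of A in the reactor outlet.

130 mol/min

For B: n = n₀ − 2ξ → 281 = 542 − 2ξ, giving ξ = 130.5 mol/min.
Outlet amounts (n = n₀ + ν ξ):
  B: 542 − 2(130.5) = 281
  A: 0 + 1(130.5) = 130.5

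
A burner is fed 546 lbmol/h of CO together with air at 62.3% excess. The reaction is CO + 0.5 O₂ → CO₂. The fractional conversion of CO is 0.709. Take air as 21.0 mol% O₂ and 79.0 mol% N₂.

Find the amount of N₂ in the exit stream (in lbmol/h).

Stoichiometric O₂ = 0.5 × 546 = 273 lbmol/h; O₂ fed = 273 × 1.623 = 443.1 lbmol/h.
N₂ fed = 443.1 × 79/21 = 1667 lbmol/h.
Fuel reacted = 0.709 × 546 → ξ = 387.1 lbmol/h.
Outlet (n = n₀ + ν ξ):
  CO: 546 − 1(387.1) = 158.9
  O₂: 443.1 − 0.5(387.1) = 249.5
  N₂: 1667 (inert)
  CO₂: 0 + 1(387.1) = 387.1

1670 lbmol/h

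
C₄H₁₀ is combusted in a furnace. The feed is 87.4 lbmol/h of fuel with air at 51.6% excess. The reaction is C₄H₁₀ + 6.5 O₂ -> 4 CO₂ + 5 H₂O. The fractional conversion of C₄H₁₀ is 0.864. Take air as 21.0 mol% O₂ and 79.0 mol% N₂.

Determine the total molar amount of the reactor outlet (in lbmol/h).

4300 lbmol/h

Stoichiometric O₂ = 6.5 × 87.4 = 568.1 lbmol/h; O₂ fed = 568.1 × 1.516 = 861.2 lbmol/h.
N₂ fed = 861.2 × 79/21 = 3240 lbmol/h.
Fuel reacted = 0.864 × 87.4 → ξ = 75.51 lbmol/h.
Outlet (n = n₀ + ν ξ):
  C₄H₁₀: 87.4 − 1(75.51) = 11.89
  O₂: 861.2 − 6.5(75.51) = 370.4
  N₂: 3240 (inert)
  CO₂: 0 + 4(75.51) = 302.1
  H₂O: 0 + 5(75.51) = 377.6
Total out = 11.89 + 370.4 + 3240 + 302.1 + 377.6 = 4302 lbmol/h.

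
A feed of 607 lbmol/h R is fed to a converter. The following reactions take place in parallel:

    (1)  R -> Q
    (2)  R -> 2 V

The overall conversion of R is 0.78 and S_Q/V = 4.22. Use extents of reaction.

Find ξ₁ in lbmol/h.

ξ₁ = 423 lbmol/h

Conversion of R: R consumed = 0.78 × 607 = 473.5 lbmol/h = 1ξ₁ + 1ξ₂.
Selectivity: 1ξ₁ / (2ξ₂) = 4.22 → ξ₁ = 8.44 ξ₂.
Substitute: (1·8.44 + 1) ξ₂ = 473.5 → ξ₂ = 50.15 lbmol/h, ξ₁ = 423.3 lbmol/h.
Outlet amounts (n = n₀ + Σ ν·ξ):
  R: 607 − 1(423.3) − 1(50.15) = 133.5
  Q: 0 + 1(423.3) = 423.3
  V: 0 + 2(50.15) = 100.3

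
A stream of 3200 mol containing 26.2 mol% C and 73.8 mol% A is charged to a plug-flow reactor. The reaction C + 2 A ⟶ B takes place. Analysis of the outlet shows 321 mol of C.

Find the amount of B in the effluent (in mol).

517 mol

For C: n = n₀ − 1ξ → 321 = 838.4 − 1ξ, giving ξ = 517.4 mol.
Outlet amounts (n = n₀ + ν ξ):
  C: 838.4 − 1(517.4) = 321
  A: 2362 − 2(517.4) = 1327
  B: 0 + 1(517.4) = 517.4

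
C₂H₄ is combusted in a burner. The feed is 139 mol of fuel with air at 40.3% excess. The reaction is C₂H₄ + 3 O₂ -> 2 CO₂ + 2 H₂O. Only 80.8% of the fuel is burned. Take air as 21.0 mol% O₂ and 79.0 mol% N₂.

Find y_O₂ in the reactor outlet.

Stoichiometric O₂ = 3 × 139 = 417 mol; O₂ fed = 417 × 1.403 = 585.1 mol.
N₂ fed = 585.1 × 79/21 = 2201 mol.
Fuel reacted = 0.808 × 139 → ξ = 112.3 mol.
Outlet (n = n₀ + ν ξ):
  C₂H₄: 139 − 1(112.3) = 26.69
  O₂: 585.1 − 3(112.3) = 248.1
  N₂: 2201 (inert)
  CO₂: 0 + 2(112.3) = 224.6
  H₂O: 0 + 2(112.3) = 224.6
Total out = 2925 mol; y_O₂ = 248.1 / 2925 = 0.08483.

0.0848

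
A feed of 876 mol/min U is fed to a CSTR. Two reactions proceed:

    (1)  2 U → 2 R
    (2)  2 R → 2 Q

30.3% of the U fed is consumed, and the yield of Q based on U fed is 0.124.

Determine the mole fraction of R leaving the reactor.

0.179

Conversion of U: U consumed = 2ξ₁ = 0.303 × 876 → ξ₁ = 132.7 mol/min.
Yield of Q: 2ξ₂ / 876 = 0.124 → ξ₂ = 54.31 mol/min.
Outlet amounts (n = n₀ + Σ ν·ξ):
  U: 876 − 2(132.7) = 610.6
  R: 0 + 2(132.7) − 2(54.31) = 156.8
  Q: 0 + 2(54.31) = 108.6
Total out = 876 mol/min; y_R = 156.8 / 876 = 0.179.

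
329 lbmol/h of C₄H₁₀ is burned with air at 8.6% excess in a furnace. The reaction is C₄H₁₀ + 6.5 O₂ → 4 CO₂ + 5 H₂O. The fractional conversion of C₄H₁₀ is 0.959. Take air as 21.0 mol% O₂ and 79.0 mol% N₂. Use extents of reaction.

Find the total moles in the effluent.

Stoichiometric O₂ = 6.5 × 329 = 2138 lbmol/h; O₂ fed = 2138 × 1.086 = 2322 lbmol/h.
N₂ fed = 2322 × 79/21 = 8737 lbmol/h.
Fuel reacted = 0.959 × 329 → ξ = 315.5 lbmol/h.
Outlet (n = n₀ + ν ξ):
  C₄H₁₀: 329 − 1(315.5) = 13.49
  O₂: 2322 − 6.5(315.5) = 271.6
  N₂: 8737 (inert)
  CO₂: 0 + 4(315.5) = 1262
  H₂O: 0 + 5(315.5) = 1578
Total out = 13.49 + 271.6 + 8737 + 1262 + 1578 = 11860 lbmol/h.

11900 lbmol/h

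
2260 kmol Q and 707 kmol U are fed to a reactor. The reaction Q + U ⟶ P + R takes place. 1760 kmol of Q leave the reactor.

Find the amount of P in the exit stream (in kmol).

500 kmol

For Q: n = n₀ − 1ξ → 1760 = 2260 − 1ξ, giving ξ = 500 kmol.
Outlet amounts (n = n₀ + ν ξ):
  Q: 2260 − 1(500) = 1760
  U: 707 − 1(500) = 207
  P: 0 + 1(500) = 500
  R: 0 + 1(500) = 500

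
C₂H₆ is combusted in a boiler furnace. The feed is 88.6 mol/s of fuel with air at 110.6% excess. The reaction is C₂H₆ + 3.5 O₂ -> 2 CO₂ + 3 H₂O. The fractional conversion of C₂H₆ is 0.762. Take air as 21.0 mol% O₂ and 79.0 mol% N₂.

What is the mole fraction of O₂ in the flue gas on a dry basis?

0.138

Stoichiometric O₂ = 3.5 × 88.6 = 310.1 mol/s; O₂ fed = 310.1 × 2.106 = 653.1 mol/s.
N₂ fed = 653.1 × 79/21 = 2457 mol/s.
Fuel reacted = 0.762 × 88.6 → ξ = 67.51 mol/s.
Outlet (n = n₀ + ν ξ):
  C₂H₆: 88.6 − 1(67.51) = 21.09
  O₂: 653.1 − 3.5(67.51) = 416.8
  N₂: 2457 (inert)
  CO₂: 0 + 2(67.51) = 135
  H₂O: 0 + 3(67.51) = 202.5
Dry total = 3030 mol/s; y_O₂ (dry) = 416.8 / 3030 = 0.1376.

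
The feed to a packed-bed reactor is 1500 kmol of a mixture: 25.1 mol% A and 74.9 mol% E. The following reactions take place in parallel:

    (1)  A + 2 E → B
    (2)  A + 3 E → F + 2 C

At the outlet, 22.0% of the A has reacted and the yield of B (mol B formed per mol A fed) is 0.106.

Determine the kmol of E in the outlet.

Yield of B: 1ξ₁ / 376.5 = 0.106 → ξ₁ = 39.91 kmol.
Conversion of A: 1ξ₁ + 1ξ₂ = 0.22 × 376.5 = 82.83 → ξ₂ = 42.92 kmol.
Outlet amounts (n = n₀ + Σ ν·ξ):
  A: 376.5 − 1(39.91) − 1(42.92) = 293.7
  E: 1124 − 2(39.91) − 3(42.92) = 914.9
  B: 0 + 1(39.91) = 39.91
  F: 0 + 1(42.92) = 42.92
  C: 0 + 2(42.92) = 85.84

915 kmol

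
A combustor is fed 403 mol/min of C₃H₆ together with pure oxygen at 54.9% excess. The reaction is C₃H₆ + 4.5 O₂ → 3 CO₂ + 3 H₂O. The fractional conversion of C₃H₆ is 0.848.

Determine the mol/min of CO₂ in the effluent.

1030 mol/min

Stoichiometric O₂ = 4.5 × 403 = 1814 mol/min; O₂ fed = 1814 × 1.549 = 2809 mol/min.
Fuel reacted = 0.848 × 403 → ξ = 341.7 mol/min.
Outlet (n = n₀ + ν ξ):
  C₃H₆: 403 − 1(341.7) = 61.26
  O₂: 2809 − 4.5(341.7) = 1271
  CO₂: 0 + 3(341.7) = 1025
  H₂O: 0 + 3(341.7) = 1025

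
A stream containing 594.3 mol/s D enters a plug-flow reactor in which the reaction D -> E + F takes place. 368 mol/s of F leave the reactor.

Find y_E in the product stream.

0.382

For F: n = n₀ + 1ξ → 368 = 0 + 1ξ, giving ξ = 368 mol/s.
Outlet amounts (n = n₀ + ν ξ):
  D: 594.3 − 1(368) = 226.3
  E: 0 + 1(368) = 368
  F: 0 + 1(368) = 368
Total out = 962.3 mol/s; y_E = 368 / 962.3 = 0.3824.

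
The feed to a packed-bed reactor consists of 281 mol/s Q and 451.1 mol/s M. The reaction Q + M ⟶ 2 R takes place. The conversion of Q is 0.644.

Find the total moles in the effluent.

732 mol/s

Q reacted = 0.644 × 281 = 181 mol/s; ν_Q = −1, so ξ = 181/1 = 181 mol/s.
Outlet amounts (n = n₀ + ν ξ):
  Q: 281 − 1(181) = 100
  M: 451.1 − 1(181) = 270.1
  R: 0 + 2(181) = 361.9
Total out = 100 + 270.1 + 361.9 = 732.1 mol/s.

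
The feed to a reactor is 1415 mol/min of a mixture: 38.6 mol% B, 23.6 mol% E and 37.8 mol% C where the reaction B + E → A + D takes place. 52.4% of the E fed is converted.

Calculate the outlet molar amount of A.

E reacted = 0.524 × 333.9 = 175 mol/min; ν_E = −1, so ξ = 175/1 = 175 mol/min.
Outlet amounts (n = n₀ + ν ξ):
  B: 546.2 − 1(175) = 371.2
  E: 333.9 − 1(175) = 159
  A: 0 + 1(175) = 175
  D: 0 + 1(175) = 175
  C: 534.9 (inert)

175 mol/min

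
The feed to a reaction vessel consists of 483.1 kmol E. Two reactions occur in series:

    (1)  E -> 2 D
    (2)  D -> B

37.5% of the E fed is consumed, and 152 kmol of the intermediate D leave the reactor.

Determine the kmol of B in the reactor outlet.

210 kmol

Conversion of E: E consumed = 1ξ₁ = 0.375 × 483.1 → ξ₁ = 181.2 kmol.
D balance: n_D = 0 + 2ξ₁ − 1ξ₂ = 152 → ξ₂ = (2·181.2 − 152)/1 = 210.3 kmol.
Outlet amounts (n = n₀ + Σ ν·ξ):
  E: 483.1 − 1(181.2) = 301.9
  D: 0 + 2(181.2) − 1(210.3) = 152
  B: 0 + 1(210.3) = 210.3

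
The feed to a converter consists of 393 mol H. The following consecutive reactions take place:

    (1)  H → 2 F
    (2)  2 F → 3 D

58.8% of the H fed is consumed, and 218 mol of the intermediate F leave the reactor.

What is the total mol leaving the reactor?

746 mol

Conversion of H: H consumed = 1ξ₁ = 0.588 × 393 → ξ₁ = 231.1 mol.
F balance: n_F = 0 + 2ξ₁ − 2ξ₂ = 218 → ξ₂ = (2·231.1 − 218)/2 = 122.1 mol.
Outlet amounts (n = n₀ + Σ ν·ξ):
  H: 393 − 1(231.1) = 161.9
  F: 0 + 2(231.1) − 2(122.1) = 218
  D: 0 + 3(122.1) = 366.3
Total out = 161.9 + 218 + 366.3 = 746.2 mol.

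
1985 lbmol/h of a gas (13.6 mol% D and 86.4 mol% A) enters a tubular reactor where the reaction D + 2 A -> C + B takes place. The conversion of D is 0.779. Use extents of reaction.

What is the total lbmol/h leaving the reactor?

D reacted = 0.779 × 270 = 210.3 lbmol/h; ν_D = −1, so ξ = 210.3/1 = 210.3 lbmol/h.
Outlet amounts (n = n₀ + ν ξ):
  D: 270 − 1(210.3) = 59.66
  A: 1715 − 2(210.3) = 1294
  C: 0 + 1(210.3) = 210.3
  B: 0 + 1(210.3) = 210.3
Total out = 59.66 + 1294 + 210.3 + 210.3 = 1775 lbmol/h.

1770 lbmol/h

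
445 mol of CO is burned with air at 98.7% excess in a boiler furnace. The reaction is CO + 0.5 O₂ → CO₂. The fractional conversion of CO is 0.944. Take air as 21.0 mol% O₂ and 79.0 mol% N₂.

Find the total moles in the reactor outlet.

Stoichiometric O₂ = 0.5 × 445 = 222.5 mol; O₂ fed = 222.5 × 1.987 = 442.1 mol.
N₂ fed = 442.1 × 79/21 = 1663 mol.
Fuel reacted = 0.944 × 445 → ξ = 420.1 mol.
Outlet (n = n₀ + ν ξ):
  CO: 445 − 1(420.1) = 24.92
  O₂: 442.1 − 0.5(420.1) = 232.1
  N₂: 1663 (inert)
  CO₂: 0 + 1(420.1) = 420.1
Total out = 24.92 + 232.1 + 1663 + 420.1 = 2340 mol.

2340 mol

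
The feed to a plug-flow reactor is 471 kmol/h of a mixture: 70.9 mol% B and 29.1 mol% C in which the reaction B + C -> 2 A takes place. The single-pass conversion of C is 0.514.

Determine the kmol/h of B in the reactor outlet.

C reacted = 0.514 × 137.1 = 70.45 kmol/h; ν_C = −1, so ξ = 70.45/1 = 70.45 kmol/h.
Outlet amounts (n = n₀ + ν ξ):
  B: 333.9 − 1(70.45) = 263.5
  C: 137.1 − 1(70.45) = 66.61
  A: 0 + 2(70.45) = 140.9

263 kmol/h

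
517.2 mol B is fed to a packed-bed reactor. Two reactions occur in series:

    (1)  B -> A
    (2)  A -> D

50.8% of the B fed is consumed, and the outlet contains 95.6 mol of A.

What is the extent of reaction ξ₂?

Conversion of B: B consumed = 1ξ₁ = 0.508 × 517.2 → ξ₁ = 262.7 mol.
A balance: n_A = 0 + 1ξ₁ − 1ξ₂ = 95.6 → ξ₂ = (1·262.7 − 95.6)/1 = 167.1 mol.
Outlet amounts (n = n₀ + Σ ν·ξ):
  B: 517.2 − 1(262.7) = 254.5
  A: 0 + 1(262.7) − 1(167.1) = 95.6
  D: 0 + 1(167.1) = 167.1

ξ₂ = 167 mol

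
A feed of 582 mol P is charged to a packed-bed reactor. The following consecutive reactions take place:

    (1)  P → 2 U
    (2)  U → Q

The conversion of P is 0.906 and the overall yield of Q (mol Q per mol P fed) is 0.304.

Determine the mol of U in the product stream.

878 mol

Conversion of P: P consumed = 1ξ₁ = 0.906 × 582 → ξ₁ = 527.3 mol.
Yield of Q: 1ξ₂ / 582 = 0.304 → ξ₂ = 176.9 mol.
Outlet amounts (n = n₀ + Σ ν·ξ):
  P: 582 − 1(527.3) = 54.71
  U: 0 + 2(527.3) − 1(176.9) = 877.7
  Q: 0 + 1(176.9) = 176.9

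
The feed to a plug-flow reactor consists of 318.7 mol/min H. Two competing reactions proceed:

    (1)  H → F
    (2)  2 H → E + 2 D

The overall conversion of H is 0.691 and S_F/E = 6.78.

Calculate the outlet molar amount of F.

170 mol/min

Conversion of H: H consumed = 0.691 × 318.7 = 220.2 mol/min = 1ξ₁ + 2ξ₂.
Selectivity: 1ξ₁ / (1ξ₂) = 6.78 → ξ₁ = 6.78 ξ₂.
Substitute: (1·6.78 + 2) ξ₂ = 220.2 → ξ₂ = 25.08 mol/min, ξ₁ = 170.1 mol/min.
Outlet amounts (n = n₀ + Σ ν·ξ):
  H: 318.7 − 1(170.1) − 2(25.08) = 98.48
  F: 0 + 1(170.1) = 170.1
  E: 0 + 1(25.08) = 25.08
  D: 0 + 2(25.08) = 50.16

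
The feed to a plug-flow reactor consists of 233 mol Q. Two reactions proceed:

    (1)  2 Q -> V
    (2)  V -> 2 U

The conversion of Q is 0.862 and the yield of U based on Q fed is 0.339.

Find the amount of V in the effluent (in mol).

Conversion of Q: Q consumed = 2ξ₁ = 0.862 × 233 → ξ₁ = 100.4 mol.
Yield of U: 2ξ₂ / 233 = 0.339 → ξ₂ = 39.49 mol.
Outlet amounts (n = n₀ + Σ ν·ξ):
  Q: 233 − 2(100.4) = 32.15
  V: 0 + 1(100.4) − 1(39.49) = 60.93
  U: 0 + 2(39.49) = 78.99

60.9 mol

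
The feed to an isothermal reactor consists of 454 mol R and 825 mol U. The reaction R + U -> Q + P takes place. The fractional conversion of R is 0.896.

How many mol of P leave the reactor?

407 mol

R reacted = 0.896 × 454 = 406.8 mol; ν_R = −1, so ξ = 406.8/1 = 406.8 mol.
Outlet amounts (n = n₀ + ν ξ):
  R: 454 − 1(406.8) = 47.22
  U: 825 − 1(406.8) = 418.2
  Q: 0 + 1(406.8) = 406.8
  P: 0 + 1(406.8) = 406.8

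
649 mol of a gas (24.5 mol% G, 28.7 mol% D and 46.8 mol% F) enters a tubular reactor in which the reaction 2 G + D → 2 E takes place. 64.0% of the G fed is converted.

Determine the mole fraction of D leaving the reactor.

G reacted = 0.64 × 159 = 101.8 mol; ν_G = −2, so ξ = 101.8/2 = 50.88 mol.
Outlet amounts (n = n₀ + ν ξ):
  G: 159 − 2(50.88) = 57.24
  D: 186.3 − 1(50.88) = 135.4
  E: 0 + 2(50.88) = 101.8
  F: 303.7 (inert)
Total out = 598.1 mol; y_D = 135.4 / 598.1 = 0.2263.

0.226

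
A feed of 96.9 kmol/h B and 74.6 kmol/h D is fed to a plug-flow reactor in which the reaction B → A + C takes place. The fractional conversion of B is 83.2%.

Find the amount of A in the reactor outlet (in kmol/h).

B reacted = 0.832 × 96.9 = 80.62 kmol/h; ν_B = −1, so ξ = 80.62/1 = 80.62 kmol/h.
Outlet amounts (n = n₀ + ν ξ):
  B: 96.9 − 1(80.62) = 16.28
  A: 0 + 1(80.62) = 80.62
  C: 0 + 1(80.62) = 80.62
  D: 74.6 (inert)

80.6 kmol/h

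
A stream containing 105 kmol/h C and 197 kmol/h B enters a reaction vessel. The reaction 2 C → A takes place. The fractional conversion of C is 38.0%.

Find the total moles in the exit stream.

C reacted = 0.38 × 105 = 39.9 kmol/h; ν_C = −2, so ξ = 39.9/2 = 19.95 kmol/h.
Outlet amounts (n = n₀ + ν ξ):
  C: 105 − 2(19.95) = 65.1
  A: 0 + 1(19.95) = 19.95
  B: 197 (inert)
Total out = 65.1 + 19.95 + 197 = 282.1 kmol/h.

282 kmol/h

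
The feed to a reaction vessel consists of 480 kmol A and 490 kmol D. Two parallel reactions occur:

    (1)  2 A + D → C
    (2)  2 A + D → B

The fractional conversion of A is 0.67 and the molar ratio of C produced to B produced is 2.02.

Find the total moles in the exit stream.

648 kmol

Conversion of A: A consumed = 0.67 × 480 = 321.6 kmol = 2ξ₁ + 2ξ₂.
Selectivity: 1ξ₁ / (1ξ₂) = 2.02 → ξ₁ = 2.02 ξ₂.
Substitute: (2·2.02 + 2) ξ₂ = 321.6 → ξ₂ = 53.25 kmol, ξ₁ = 107.6 kmol.
Outlet amounts (n = n₀ + Σ ν·ξ):
  A: 480 − 2(107.6) − 2(53.25) = 158.4
  D: 490 − 1(107.6) − 1(53.25) = 329.2
  C: 0 + 1(107.6) = 107.6
  B: 0 + 1(53.25) = 53.25
Total out = 158.4 + 329.2 + 107.6 + 53.25 = 648.4 kmol.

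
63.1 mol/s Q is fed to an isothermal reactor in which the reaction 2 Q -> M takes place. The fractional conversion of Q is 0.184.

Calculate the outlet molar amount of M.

5.81 mol/s

Q reacted = 0.184 × 63.1 = 11.61 mol/s; ν_Q = −2, so ξ = 11.61/2 = 5.805 mol/s.
Outlet amounts (n = n₀ + ν ξ):
  Q: 63.1 − 2(5.805) = 51.49
  M: 0 + 1(5.805) = 5.805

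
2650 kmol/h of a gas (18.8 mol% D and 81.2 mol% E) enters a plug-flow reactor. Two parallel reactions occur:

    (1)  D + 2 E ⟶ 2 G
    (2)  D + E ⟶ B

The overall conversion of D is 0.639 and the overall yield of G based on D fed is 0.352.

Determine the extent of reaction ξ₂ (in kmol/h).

Yield of G: 2ξ₁ / 498.2 = 0.352 → ξ₁ = 87.68 kmol/h.
Conversion of D: 1ξ₁ + 1ξ₂ = 0.639 × 498.2 = 318.3 → ξ₂ = 230.7 kmol/h.
Outlet amounts (n = n₀ + Σ ν·ξ):
  D: 498.2 − 1(87.68) − 1(230.7) = 179.9
  E: 2152 − 2(87.68) − 1(230.7) = 1746
  G: 0 + 2(87.68) = 175.4
  B: 0 + 1(230.7) = 230.7

ξ₂ = 231 kmol/h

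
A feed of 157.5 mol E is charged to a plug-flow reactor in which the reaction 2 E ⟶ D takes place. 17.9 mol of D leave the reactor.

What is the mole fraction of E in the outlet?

For D: n = n₀ + 1ξ → 17.9 = 0 + 1ξ, giving ξ = 17.9 mol.
Outlet amounts (n = n₀ + ν ξ):
  E: 157.5 − 2(17.9) = 121.7
  D: 0 + 1(17.9) = 17.9
Total out = 139.6 mol; y_E = 121.7 / 139.6 = 0.8718.

0.872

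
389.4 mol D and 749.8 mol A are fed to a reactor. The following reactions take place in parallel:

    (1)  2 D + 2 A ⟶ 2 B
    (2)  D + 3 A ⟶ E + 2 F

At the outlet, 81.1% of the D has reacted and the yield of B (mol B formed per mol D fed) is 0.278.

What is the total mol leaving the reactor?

823 mol

Yield of B: 2ξ₁ / 389.4 = 0.278 → ξ₁ = 54.13 mol.
Conversion of D: 2ξ₁ + 1ξ₂ = 0.811 × 389.4 = 315.8 → ξ₂ = 207.6 mol.
Outlet amounts (n = n₀ + Σ ν·ξ):
  D: 389.4 − 2(54.13) − 1(207.6) = 73.6
  A: 749.8 − 2(54.13) − 3(207.6) = 18.9
  B: 0 + 2(54.13) = 108.3
  E: 0 + 1(207.6) = 207.6
  F: 0 + 2(207.6) = 415.1
Total out = 73.6 + 18.9 + 108.3 + 207.6 + 415.1 = 823.4 mol.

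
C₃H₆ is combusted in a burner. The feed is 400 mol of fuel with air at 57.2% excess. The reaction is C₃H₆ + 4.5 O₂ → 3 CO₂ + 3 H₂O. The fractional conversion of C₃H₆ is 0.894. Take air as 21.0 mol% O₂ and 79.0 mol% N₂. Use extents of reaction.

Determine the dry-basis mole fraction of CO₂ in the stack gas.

Stoichiometric O₂ = 4.5 × 400 = 1800 mol; O₂ fed = 1800 × 1.572 = 2830 mol.
N₂ fed = 2830 × 79/21 = 10640 mol.
Fuel reacted = 0.894 × 400 → ξ = 357.6 mol.
Outlet (n = n₀ + ν ξ):
  C₃H₆: 400 − 1(357.6) = 42.4
  O₂: 2830 − 4.5(357.6) = 1220
  N₂: 10640 (inert)
  CO₂: 0 + 3(357.6) = 1073
  H₂O: 0 + 3(357.6) = 1073
Dry total = 12980 mol; y_CO₂ (dry) = 1073 / 12980 = 0.08265.

0.0826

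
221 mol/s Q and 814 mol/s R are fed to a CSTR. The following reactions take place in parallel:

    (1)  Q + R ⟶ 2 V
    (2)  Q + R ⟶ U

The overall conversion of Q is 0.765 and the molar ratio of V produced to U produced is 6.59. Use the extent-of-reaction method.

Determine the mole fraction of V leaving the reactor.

0.261

Conversion of Q: Q consumed = 0.765 × 221 = 169.1 mol/s = 1ξ₁ + 1ξ₂.
Selectivity: 2ξ₁ / (1ξ₂) = 6.59 → ξ₁ = 3.295 ξ₂.
Substitute: (1·3.295 + 1) ξ₂ = 169.1 → ξ₂ = 39.36 mol/s, ξ₁ = 129.7 mol/s.
Outlet amounts (n = n₀ + Σ ν·ξ):
  Q: 221 − 1(129.7) − 1(39.36) = 51.93
  R: 814 − 1(129.7) − 1(39.36) = 644.9
  V: 0 + 2(129.7) = 259.4
  U: 0 + 1(39.36) = 39.36
Total out = 995.6 mol/s; y_V = 259.4 / 995.6 = 0.2605.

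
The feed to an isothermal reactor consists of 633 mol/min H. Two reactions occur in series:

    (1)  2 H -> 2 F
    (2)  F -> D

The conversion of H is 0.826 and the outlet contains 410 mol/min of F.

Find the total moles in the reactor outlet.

Conversion of H: H consumed = 2ξ₁ = 0.826 × 633 → ξ₁ = 261.4 mol/min.
F balance: n_F = 0 + 2ξ₁ − 1ξ₂ = 410 → ξ₂ = (2·261.4 − 410)/1 = 112.9 mol/min.
Outlet amounts (n = n₀ + Σ ν·ξ):
  H: 633 − 2(261.4) = 110.1
  F: 0 + 2(261.4) − 1(112.9) = 410
  D: 0 + 1(112.9) = 112.9
Total out = 110.1 + 410 + 112.9 = 633 mol/min.

633 mol/min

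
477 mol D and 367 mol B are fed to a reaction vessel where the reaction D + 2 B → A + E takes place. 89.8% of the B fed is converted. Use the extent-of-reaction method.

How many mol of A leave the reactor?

165 mol

B reacted = 0.898 × 367 = 329.6 mol; ν_B = −2, so ξ = 329.6/2 = 164.8 mol.
Outlet amounts (n = n₀ + ν ξ):
  D: 477 − 1(164.8) = 312.2
  B: 367 − 2(164.8) = 37.43
  A: 0 + 1(164.8) = 164.8
  E: 0 + 1(164.8) = 164.8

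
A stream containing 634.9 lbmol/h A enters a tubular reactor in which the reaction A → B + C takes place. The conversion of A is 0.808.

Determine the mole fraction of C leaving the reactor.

A reacted = 0.808 × 634.9 = 513 lbmol/h; ν_A = −1, so ξ = 513/1 = 513 lbmol/h.
Outlet amounts (n = n₀ + ν ξ):
  A: 634.9 − 1(513) = 121.9
  B: 0 + 1(513) = 513
  C: 0 + 1(513) = 513
Total out = 1148 lbmol/h; y_C = 513 / 1148 = 0.4469.

0.447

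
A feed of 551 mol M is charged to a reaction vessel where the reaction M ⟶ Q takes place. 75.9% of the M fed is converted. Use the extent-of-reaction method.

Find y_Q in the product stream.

M reacted = 0.759 × 551 = 418.2 mol; ν_M = −1, so ξ = 418.2/1 = 418.2 mol.
Outlet amounts (n = n₀ + ν ξ):
  M: 551 − 1(418.2) = 132.8
  Q: 0 + 1(418.2) = 418.2
Total out = 551 mol; y_Q = 418.2 / 551 = 0.759.

0.759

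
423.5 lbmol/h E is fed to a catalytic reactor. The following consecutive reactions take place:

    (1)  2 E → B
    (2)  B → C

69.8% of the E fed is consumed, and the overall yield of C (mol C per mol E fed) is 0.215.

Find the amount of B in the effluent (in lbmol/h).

56.7 lbmol/h

Conversion of E: E consumed = 2ξ₁ = 0.698 × 423.5 → ξ₁ = 147.8 lbmol/h.
Yield of C: 1ξ₂ / 423.5 = 0.215 → ξ₂ = 91.05 lbmol/h.
Outlet amounts (n = n₀ + Σ ν·ξ):
  E: 423.5 − 2(147.8) = 127.9
  B: 0 + 1(147.8) − 1(91.05) = 56.75
  C: 0 + 1(91.05) = 91.05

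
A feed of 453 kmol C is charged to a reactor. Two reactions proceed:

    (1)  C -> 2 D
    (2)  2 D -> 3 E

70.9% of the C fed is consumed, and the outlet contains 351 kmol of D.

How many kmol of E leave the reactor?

Conversion of C: C consumed = 1ξ₁ = 0.709 × 453 → ξ₁ = 321.2 kmol.
D balance: n_D = 0 + 2ξ₁ − 2ξ₂ = 351 → ξ₂ = (2·321.2 − 351)/2 = 145.7 kmol.
Outlet amounts (n = n₀ + Σ ν·ξ):
  C: 453 − 1(321.2) = 131.8
  D: 0 + 2(321.2) − 2(145.7) = 351
  E: 0 + 3(145.7) = 437

437 kmol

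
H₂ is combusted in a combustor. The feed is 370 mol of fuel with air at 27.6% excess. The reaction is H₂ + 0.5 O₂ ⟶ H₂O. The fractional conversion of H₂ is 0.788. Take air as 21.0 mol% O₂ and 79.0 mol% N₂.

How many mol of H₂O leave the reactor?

292 mol

Stoichiometric O₂ = 0.5 × 370 = 185 mol; O₂ fed = 185 × 1.276 = 236.1 mol.
N₂ fed = 236.1 × 79/21 = 888 mol.
Fuel reacted = 0.788 × 370 → ξ = 291.6 mol.
Outlet (n = n₀ + ν ξ):
  H₂: 370 − 1(291.6) = 78.44
  O₂: 236.1 − 0.5(291.6) = 90.28
  N₂: 888 (inert)
  H₂O: 0 + 1(291.6) = 291.6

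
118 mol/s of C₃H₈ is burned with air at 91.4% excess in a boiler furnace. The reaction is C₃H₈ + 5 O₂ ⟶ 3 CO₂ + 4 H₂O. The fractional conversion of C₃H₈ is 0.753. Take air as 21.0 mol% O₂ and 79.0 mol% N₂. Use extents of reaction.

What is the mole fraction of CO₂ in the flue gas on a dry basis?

Stoichiometric O₂ = 5 × 118 = 590 mol/s; O₂ fed = 590 × 1.914 = 1129 mol/s.
N₂ fed = 1129 × 79/21 = 4248 mol/s.
Fuel reacted = 0.753 × 118 → ξ = 88.85 mol/s.
Outlet (n = n₀ + ν ξ):
  C₃H₈: 118 − 1(88.85) = 29.15
  O₂: 1129 − 5(88.85) = 685
  N₂: 4248 (inert)
  CO₂: 0 + 3(88.85) = 266.6
  H₂O: 0 + 4(88.85) = 355.4
Dry total = 5229 mol/s; y_CO₂ (dry) = 266.6 / 5229 = 0.05098.

0.051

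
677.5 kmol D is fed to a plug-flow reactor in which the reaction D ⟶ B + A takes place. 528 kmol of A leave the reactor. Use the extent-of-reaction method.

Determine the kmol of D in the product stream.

150 kmol

For A: n = n₀ + 1ξ → 528 = 0 + 1ξ, giving ξ = 528 kmol.
Outlet amounts (n = n₀ + ν ξ):
  D: 677.5 − 1(528) = 149.5
  B: 0 + 1(528) = 528
  A: 0 + 1(528) = 528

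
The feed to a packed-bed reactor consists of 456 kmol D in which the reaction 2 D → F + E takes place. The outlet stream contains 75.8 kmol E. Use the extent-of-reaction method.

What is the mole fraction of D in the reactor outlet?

0.668

For E: n = n₀ + 1ξ → 75.8 = 0 + 1ξ, giving ξ = 75.8 kmol.
Outlet amounts (n = n₀ + ν ξ):
  D: 456 − 2(75.8) = 304.4
  F: 0 + 1(75.8) = 75.8
  E: 0 + 1(75.8) = 75.8
Total out = 456 kmol; y_D = 304.4 / 456 = 0.6675.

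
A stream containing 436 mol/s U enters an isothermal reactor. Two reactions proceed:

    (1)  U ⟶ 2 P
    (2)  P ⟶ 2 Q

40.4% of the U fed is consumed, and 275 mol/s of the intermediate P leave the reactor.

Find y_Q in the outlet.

Conversion of U: U consumed = 1ξ₁ = 0.404 × 436 → ξ₁ = 176.1 mol/s.
P balance: n_P = 0 + 2ξ₁ − 1ξ₂ = 275 → ξ₂ = (2·176.1 − 275)/1 = 77.29 mol/s.
Outlet amounts (n = n₀ + Σ ν·ξ):
  U: 436 − 1(176.1) = 259.9
  P: 0 + 2(176.1) − 1(77.29) = 275
  Q: 0 + 2(77.29) = 154.6
Total out = 689.4 mol/s; y_Q = 154.6 / 689.4 = 0.2242.

0.224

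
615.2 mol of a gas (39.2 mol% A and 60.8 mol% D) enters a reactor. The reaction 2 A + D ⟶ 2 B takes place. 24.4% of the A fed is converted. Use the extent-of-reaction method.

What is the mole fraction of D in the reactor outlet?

A reacted = 0.244 × 241.2 = 58.84 mol; ν_A = −2, so ξ = 58.84/2 = 29.42 mol.
Outlet amounts (n = n₀ + ν ξ):
  A: 241.2 − 2(29.42) = 182.3
  D: 374 − 1(29.42) = 344.6
  B: 0 + 2(29.42) = 58.84
Total out = 585.8 mol; y_D = 344.6 / 585.8 = 0.5883.

0.588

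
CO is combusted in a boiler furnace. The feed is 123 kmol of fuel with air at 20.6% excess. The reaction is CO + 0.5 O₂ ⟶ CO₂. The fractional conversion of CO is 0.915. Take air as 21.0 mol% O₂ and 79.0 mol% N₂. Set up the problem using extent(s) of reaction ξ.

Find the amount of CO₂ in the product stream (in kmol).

113 kmol

Stoichiometric O₂ = 0.5 × 123 = 61.5 kmol; O₂ fed = 61.5 × 1.206 = 74.17 kmol.
N₂ fed = 74.17 × 79/21 = 279 kmol.
Fuel reacted = 0.915 × 123 → ξ = 112.5 kmol.
Outlet (n = n₀ + ν ξ):
  CO: 123 − 1(112.5) = 10.45
  O₂: 74.17 − 0.5(112.5) = 17.9
  N₂: 279 (inert)
  CO₂: 0 + 1(112.5) = 112.5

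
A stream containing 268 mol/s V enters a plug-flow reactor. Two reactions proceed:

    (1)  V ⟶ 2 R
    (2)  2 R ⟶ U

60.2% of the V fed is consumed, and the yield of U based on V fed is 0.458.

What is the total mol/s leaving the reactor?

307 mol/s

Conversion of V: V consumed = 1ξ₁ = 0.602 × 268 → ξ₁ = 161.3 mol/s.
Yield of U: 1ξ₂ / 268 = 0.458 → ξ₂ = 122.7 mol/s.
Outlet amounts (n = n₀ + Σ ν·ξ):
  V: 268 − 1(161.3) = 106.7
  R: 0 + 2(161.3) − 2(122.7) = 77.18
  U: 0 + 1(122.7) = 122.7
Total out = 106.7 + 77.18 + 122.7 = 306.6 mol/s.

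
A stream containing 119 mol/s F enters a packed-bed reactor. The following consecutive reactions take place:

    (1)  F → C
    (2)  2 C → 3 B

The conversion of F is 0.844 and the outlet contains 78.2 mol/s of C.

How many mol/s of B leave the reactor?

Conversion of F: F consumed = 1ξ₁ = 0.844 × 119 → ξ₁ = 100.4 mol/s.
C balance: n_C = 0 + 1ξ₁ − 2ξ₂ = 78.2 → ξ₂ = (1·100.4 − 78.2)/2 = 11.12 mol/s.
Outlet amounts (n = n₀ + Σ ν·ξ):
  F: 119 − 1(100.4) = 18.56
  C: 0 + 1(100.4) − 2(11.12) = 78.2
  B: 0 + 3(11.12) = 33.35

33.4 mol/s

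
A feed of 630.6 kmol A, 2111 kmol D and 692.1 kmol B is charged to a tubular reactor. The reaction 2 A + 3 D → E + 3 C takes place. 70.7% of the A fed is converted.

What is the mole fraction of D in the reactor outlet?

A reacted = 0.707 × 630.6 = 445.8 kmol; ν_A = −2, so ξ = 445.8/2 = 222.9 kmol.
Outlet amounts (n = n₀ + ν ξ):
  A: 630.6 − 2(222.9) = 184.8
  D: 2111 − 3(222.9) = 1442
  E: 0 + 1(222.9) = 222.9
  C: 0 + 3(222.9) = 668.8
  B: 692.1 (inert)
Total out = 3211 kmol; y_D = 1442 / 3211 = 0.4492.

0.449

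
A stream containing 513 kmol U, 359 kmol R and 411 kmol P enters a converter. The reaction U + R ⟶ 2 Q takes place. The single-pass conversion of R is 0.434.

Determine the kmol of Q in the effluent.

R reacted = 0.434 × 359 = 155.8 kmol; ν_R = −1, so ξ = 155.8/1 = 155.8 kmol.
Outlet amounts (n = n₀ + ν ξ):
  U: 513 − 1(155.8) = 357.2
  R: 359 − 1(155.8) = 203.2
  Q: 0 + 2(155.8) = 311.6
  P: 411 (inert)

312 kmol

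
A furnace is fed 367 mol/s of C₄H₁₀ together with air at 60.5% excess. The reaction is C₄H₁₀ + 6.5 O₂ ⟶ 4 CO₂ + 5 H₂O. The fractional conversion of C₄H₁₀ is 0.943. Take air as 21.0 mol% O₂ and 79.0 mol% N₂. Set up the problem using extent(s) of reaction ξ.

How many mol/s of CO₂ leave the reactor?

1380 mol/s

Stoichiometric O₂ = 6.5 × 367 = 2386 mol/s; O₂ fed = 2386 × 1.605 = 3829 mol/s.
N₂ fed = 3829 × 79/21 = 14400 mol/s.
Fuel reacted = 0.943 × 367 → ξ = 346.1 mol/s.
Outlet (n = n₀ + ν ξ):
  C₄H₁₀: 367 − 1(346.1) = 20.92
  O₂: 3829 − 6.5(346.1) = 1579
  N₂: 14400 (inert)
  CO₂: 0 + 4(346.1) = 1384
  H₂O: 0 + 5(346.1) = 1730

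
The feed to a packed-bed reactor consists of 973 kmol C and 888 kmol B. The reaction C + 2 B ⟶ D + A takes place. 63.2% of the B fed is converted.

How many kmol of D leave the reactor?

281 kmol

B reacted = 0.632 × 888 = 561.2 kmol; ν_B = −2, so ξ = 561.2/2 = 280.6 kmol.
Outlet amounts (n = n₀ + ν ξ):
  C: 973 − 1(280.6) = 692.4
  B: 888 − 2(280.6) = 326.8
  D: 0 + 1(280.6) = 280.6
  A: 0 + 1(280.6) = 280.6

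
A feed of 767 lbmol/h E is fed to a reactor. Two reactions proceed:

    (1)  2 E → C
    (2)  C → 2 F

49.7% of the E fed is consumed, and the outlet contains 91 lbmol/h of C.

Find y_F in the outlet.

0.295

Conversion of E: E consumed = 2ξ₁ = 0.497 × 767 → ξ₁ = 190.6 lbmol/h.
C balance: n_C = 0 + 1ξ₁ − 1ξ₂ = 91 → ξ₂ = (1·190.6 − 91)/1 = 99.6 lbmol/h.
Outlet amounts (n = n₀ + Σ ν·ξ):
  E: 767 − 2(190.6) = 385.8
  C: 0 + 1(190.6) − 1(99.6) = 91
  F: 0 + 2(99.6) = 199.2
Total out = 676 lbmol/h; y_F = 199.2 / 676 = 0.2947.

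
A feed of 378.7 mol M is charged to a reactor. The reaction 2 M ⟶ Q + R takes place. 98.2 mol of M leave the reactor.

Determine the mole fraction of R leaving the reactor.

0.37

For M: n = n₀ − 2ξ → 98.2 = 378.7 − 2ξ, giving ξ = 140.2 mol.
Outlet amounts (n = n₀ + ν ξ):
  M: 378.7 − 2(140.2) = 98.2
  Q: 0 + 1(140.2) = 140.2
  R: 0 + 1(140.2) = 140.2
Total out = 378.7 mol; y_R = 140.2 / 378.7 = 0.3703.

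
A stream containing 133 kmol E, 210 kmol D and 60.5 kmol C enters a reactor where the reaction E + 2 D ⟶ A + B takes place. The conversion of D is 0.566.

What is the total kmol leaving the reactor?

344 kmol

D reacted = 0.566 × 210 = 118.9 kmol; ν_D = −2, so ξ = 118.9/2 = 59.43 kmol.
Outlet amounts (n = n₀ + ν ξ):
  E: 133 − 1(59.43) = 73.57
  D: 210 − 2(59.43) = 91.14
  A: 0 + 1(59.43) = 59.43
  B: 0 + 1(59.43) = 59.43
  C: 60.5 (inert)
Total out = 73.57 + 91.14 + 59.43 + 59.43 + 60.5 = 344.1 kmol.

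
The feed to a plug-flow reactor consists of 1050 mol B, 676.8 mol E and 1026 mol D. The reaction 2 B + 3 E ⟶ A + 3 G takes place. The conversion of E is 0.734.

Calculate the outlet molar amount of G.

497 mol

E reacted = 0.734 × 676.8 = 496.8 mol; ν_E = −3, so ξ = 496.8/3 = 165.6 mol.
Outlet amounts (n = n₀ + ν ξ):
  B: 1050 − 2(165.6) = 718.8
  E: 676.8 − 3(165.6) = 180
  A: 0 + 1(165.6) = 165.6
  G: 0 + 3(165.6) = 496.8
  D: 1026 (inert)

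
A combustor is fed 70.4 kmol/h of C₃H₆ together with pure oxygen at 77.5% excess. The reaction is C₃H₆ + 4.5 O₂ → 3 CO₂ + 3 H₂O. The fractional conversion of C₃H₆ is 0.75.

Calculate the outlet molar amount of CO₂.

Stoichiometric O₂ = 4.5 × 70.4 = 316.8 kmol/h; O₂ fed = 316.8 × 1.775 = 562.3 kmol/h.
Fuel reacted = 0.75 × 70.4 → ξ = 52.8 kmol/h.
Outlet (n = n₀ + ν ξ):
  C₃H₆: 70.4 − 1(52.8) = 17.6
  O₂: 562.3 − 4.5(52.8) = 324.7
  CO₂: 0 + 3(52.8) = 158.4
  H₂O: 0 + 3(52.8) = 158.4

158 kmol/h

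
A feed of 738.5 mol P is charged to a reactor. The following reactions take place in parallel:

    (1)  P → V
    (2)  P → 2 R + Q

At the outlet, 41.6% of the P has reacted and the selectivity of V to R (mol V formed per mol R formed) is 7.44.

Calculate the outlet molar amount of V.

288 mol

Conversion of P: P consumed = 0.416 × 738.5 = 307.2 mol = 1ξ₁ + 1ξ₂.
Selectivity: 1ξ₁ / (2ξ₂) = 7.44 → ξ₁ = 14.88 ξ₂.
Substitute: (1·14.88 + 1) ξ₂ = 307.2 → ξ₂ = 19.35 mol, ξ₁ = 287.9 mol.
Outlet amounts (n = n₀ + Σ ν·ξ):
  P: 738.5 − 1(287.9) − 1(19.35) = 431.3
  V: 0 + 1(287.9) = 287.9
  R: 0 + 2(19.35) = 38.69
  Q: 0 + 1(19.35) = 19.35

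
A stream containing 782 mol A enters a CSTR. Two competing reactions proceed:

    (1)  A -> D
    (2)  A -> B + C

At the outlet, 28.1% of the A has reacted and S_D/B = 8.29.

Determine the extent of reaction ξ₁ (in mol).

Conversion of A: A consumed = 0.281 × 782 = 219.7 mol = 1ξ₁ + 1ξ₂.
Selectivity: 1ξ₁ / (1ξ₂) = 8.29 → ξ₁ = 8.29 ξ₂.
Substitute: (1·8.29 + 1) ξ₂ = 219.7 → ξ₂ = 23.65 mol, ξ₁ = 196.1 mol.
Outlet amounts (n = n₀ + Σ ν·ξ):
  A: 782 − 1(196.1) − 1(23.65) = 562.3
  D: 0 + 1(196.1) = 196.1
  B: 0 + 1(23.65) = 23.65
  C: 0 + 1(23.65) = 23.65

ξ₁ = 196 mol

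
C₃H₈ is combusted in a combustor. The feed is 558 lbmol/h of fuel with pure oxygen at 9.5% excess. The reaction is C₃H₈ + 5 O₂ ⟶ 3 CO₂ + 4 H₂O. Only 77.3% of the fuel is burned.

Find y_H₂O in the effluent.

Stoichiometric O₂ = 5 × 558 = 2790 lbmol/h; O₂ fed = 2790 × 1.095 = 3055 lbmol/h.
Fuel reacted = 0.773 × 558 → ξ = 431.3 lbmol/h.
Outlet (n = n₀ + ν ξ):
  C₃H₈: 558 − 1(431.3) = 126.7
  O₂: 3055 − 5(431.3) = 898.4
  CO₂: 0 + 3(431.3) = 1294
  H₂O: 0 + 4(431.3) = 1725
Total out = 4044 lbmol/h; y_H₂O = 1725 / 4044 = 0.4266.

0.427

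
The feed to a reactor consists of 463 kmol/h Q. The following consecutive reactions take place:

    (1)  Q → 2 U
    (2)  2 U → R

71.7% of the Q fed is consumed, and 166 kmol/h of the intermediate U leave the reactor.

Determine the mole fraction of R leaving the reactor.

0.456

Conversion of Q: Q consumed = 1ξ₁ = 0.717 × 463 → ξ₁ = 332 kmol/h.
U balance: n_U = 0 + 2ξ₁ − 2ξ₂ = 166 → ξ₂ = (2·332 − 166)/2 = 249 kmol/h.
Outlet amounts (n = n₀ + Σ ν·ξ):
  Q: 463 − 1(332) = 131
  U: 0 + 2(332) − 2(249) = 166
  R: 0 + 1(249) = 249
Total out = 546 kmol/h; y_R = 249 / 546 = 0.456.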